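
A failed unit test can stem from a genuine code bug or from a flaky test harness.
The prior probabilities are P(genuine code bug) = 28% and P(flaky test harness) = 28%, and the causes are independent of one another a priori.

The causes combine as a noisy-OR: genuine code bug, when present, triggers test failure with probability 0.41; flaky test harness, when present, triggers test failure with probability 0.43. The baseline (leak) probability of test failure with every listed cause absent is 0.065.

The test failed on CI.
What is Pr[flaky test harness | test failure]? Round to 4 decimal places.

Pr[flaky test harness | test failure] ≈ 0.5438

Under noisy-OR, P(test failure | causes) = 1 − (1−0.065)·∏(1−qᵢ) over the active causes.
P(test failure) = 0.065×0.72×0.72 + 0.46705×0.72×0.28 + 0.44835×0.28×0.72 + 0.685559×0.28×0.28 = 0.033696 + 0.094157 + 0.090387 + 0.053748 = 0.271988
Of this, 0.147905 comes from 0.094157 + 0.053748 (the flaky test harness=true cases).
So P(flaky test harness | test failure) = 0.147905/0.271988 ≈ 0.5438.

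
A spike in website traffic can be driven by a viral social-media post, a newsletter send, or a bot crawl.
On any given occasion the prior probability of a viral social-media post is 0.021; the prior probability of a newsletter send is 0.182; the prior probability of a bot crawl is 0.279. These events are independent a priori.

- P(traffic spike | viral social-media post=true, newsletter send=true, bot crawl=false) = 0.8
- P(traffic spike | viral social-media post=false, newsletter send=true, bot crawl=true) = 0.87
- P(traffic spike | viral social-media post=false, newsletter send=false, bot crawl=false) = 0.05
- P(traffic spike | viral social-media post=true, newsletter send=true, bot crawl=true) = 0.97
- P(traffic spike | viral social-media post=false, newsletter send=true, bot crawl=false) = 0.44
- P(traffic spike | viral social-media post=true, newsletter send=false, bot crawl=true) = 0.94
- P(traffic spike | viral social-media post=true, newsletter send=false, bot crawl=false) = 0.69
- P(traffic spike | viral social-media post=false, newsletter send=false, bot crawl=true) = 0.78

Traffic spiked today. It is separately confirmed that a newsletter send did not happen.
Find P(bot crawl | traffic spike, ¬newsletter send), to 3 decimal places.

P(bot crawl | traffic spike, ¬newsletter send) ≈ 0.827

Weight on bot crawl=true, given the evidence: 0.213050 + 0.005507 = 0.218557
Denominator P(traffic spike | ¬newsletter send): 0.05×0.979×0.721 + 0.78×0.979×0.279 + 0.69×0.021×0.721 + 0.94×0.021×0.279 = 0.264297
Posterior = 0.218557 / 0.264297 ≈ 0.827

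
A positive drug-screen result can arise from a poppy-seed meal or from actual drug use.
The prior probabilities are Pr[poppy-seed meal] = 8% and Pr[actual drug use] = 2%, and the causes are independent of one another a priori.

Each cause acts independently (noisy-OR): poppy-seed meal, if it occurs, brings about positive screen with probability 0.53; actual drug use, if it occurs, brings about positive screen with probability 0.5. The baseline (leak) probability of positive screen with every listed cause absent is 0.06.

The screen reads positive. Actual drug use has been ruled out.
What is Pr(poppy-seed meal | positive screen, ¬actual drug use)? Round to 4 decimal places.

Pr(poppy-seed meal | positive screen, ¬actual drug use) ≈ 0.4472

Under noisy-OR, P(positive screen | causes) = 1 − (1−0.06)·∏(1−qᵢ) over the active causes.
For the numerator, keep only poppy-seed meal=true terms: 0.5582·0.08 = 0.044656
The normalizing constant is 0.06·0.92 + 0.5582·0.08 = 0.099856
P(poppy-seed meal | positive screen, ¬actual drug use) = 0.044656/0.099856 ≈ 0.4472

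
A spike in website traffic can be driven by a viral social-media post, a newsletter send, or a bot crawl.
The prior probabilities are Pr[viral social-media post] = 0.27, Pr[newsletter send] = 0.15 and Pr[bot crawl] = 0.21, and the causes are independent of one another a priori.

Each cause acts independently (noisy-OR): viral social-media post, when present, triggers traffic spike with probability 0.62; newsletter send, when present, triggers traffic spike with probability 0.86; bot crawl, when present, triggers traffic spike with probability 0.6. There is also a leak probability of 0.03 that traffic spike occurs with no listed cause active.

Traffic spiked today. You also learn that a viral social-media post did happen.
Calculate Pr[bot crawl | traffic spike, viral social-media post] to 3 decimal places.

Under noisy-OR, P(traffic spike | causes) = 1 − (1−0.03)·∏(1−qᵢ) over the active causes.
P(traffic spike | viral social-media post) = 0.6314×0.85×0.79 + 0.85256×0.85×0.21 + 0.948396×0.15×0.79 + 0.979358×0.15×0.21 = 0.423985 + 0.152182 + 0.112385 + 0.030850 = 0.719402
Restricting to configurations with bot crawl present: 0.152182 + 0.030850 = 0.183032.
Hence the posterior is 0.183032/0.719402 ≈ 0.254.

Pr[bot crawl | traffic spike, viral social-media post] ≈ 0.254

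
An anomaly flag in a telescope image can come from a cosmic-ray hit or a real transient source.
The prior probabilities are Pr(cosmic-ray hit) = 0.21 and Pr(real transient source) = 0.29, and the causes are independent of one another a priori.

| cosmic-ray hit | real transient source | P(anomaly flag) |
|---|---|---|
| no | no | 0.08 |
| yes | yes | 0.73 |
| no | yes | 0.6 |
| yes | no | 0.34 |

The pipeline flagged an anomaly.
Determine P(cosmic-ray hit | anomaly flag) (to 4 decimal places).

P(anomaly flag) = 0.08*0.79*0.71 + 0.6*0.79*0.29 + 0.34*0.21*0.71 + 0.73*0.21*0.29 = 0.044872 + 0.137460 + 0.050694 + 0.044457 = 0.277483
Of this, 0.095151 comes from 0.050694 + 0.044457 (the cosmic-ray hit=true cases).
P(cosmic-ray hit | anomaly flag) = 0.095151 / 0.277483 ≈ 0.3429

P(cosmic-ray hit | anomaly flag) ≈ 0.3429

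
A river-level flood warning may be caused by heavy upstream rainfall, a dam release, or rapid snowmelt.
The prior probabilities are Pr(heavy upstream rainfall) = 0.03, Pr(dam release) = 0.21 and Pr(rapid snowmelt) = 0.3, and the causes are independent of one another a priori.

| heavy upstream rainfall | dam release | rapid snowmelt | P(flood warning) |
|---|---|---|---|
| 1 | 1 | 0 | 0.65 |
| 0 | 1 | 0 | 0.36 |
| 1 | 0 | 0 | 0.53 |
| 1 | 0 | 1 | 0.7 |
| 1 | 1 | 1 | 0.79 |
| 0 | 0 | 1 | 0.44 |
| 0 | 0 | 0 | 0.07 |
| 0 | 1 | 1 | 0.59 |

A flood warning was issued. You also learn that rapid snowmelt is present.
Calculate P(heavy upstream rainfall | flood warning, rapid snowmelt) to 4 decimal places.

P(heavy upstream rainfall | flood warning, rapid snowmelt) ≈ 0.0450

P(flood warning | rapid snowmelt) = 0.44·0.97·0.79 + 0.59·0.97·0.21 + 0.7·0.03·0.79 + 0.79·0.03·0.21 = 0.337172 + 0.120183 + 0.016590 + 0.004977 = 0.478922
The heavy upstream rainfall-present share is 0.016590 + 0.004977 = 0.021567.
So P(heavy upstream rainfall | flood warning, rapid snowmelt) = 0.021567/0.478922 ≈ 0.0450.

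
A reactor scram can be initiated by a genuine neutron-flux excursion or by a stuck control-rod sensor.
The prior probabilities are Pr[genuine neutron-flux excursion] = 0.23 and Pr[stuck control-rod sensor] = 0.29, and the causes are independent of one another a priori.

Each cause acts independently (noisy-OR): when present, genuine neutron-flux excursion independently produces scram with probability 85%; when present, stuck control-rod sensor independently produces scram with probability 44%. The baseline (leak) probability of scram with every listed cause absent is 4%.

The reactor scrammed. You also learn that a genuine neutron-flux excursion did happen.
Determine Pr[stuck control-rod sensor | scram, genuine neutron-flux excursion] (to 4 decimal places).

Under noisy-OR, P(scram | causes) = 1 − (1−0.04)·∏(1−qᵢ) over the active causes.
Sum P(scram|·) weighted by the priors over both values of stuck control-rod sensor:
  P(scram | genuine neutron-flux excursion) = 0.856×0.71 + 0.91936×0.29
        = 0.607760 + 0.266614 = 0.874374
Configurations with stuck control-rod sensor contribute 0.266614, so
  P(stuck control-rod sensor | scram, genuine neutron-flux excursion) = 0.266614 / 0.874374 ≈ 0.3049

Pr[stuck control-rod sensor | scram, genuine neutron-flux excursion] ≈ 0.3049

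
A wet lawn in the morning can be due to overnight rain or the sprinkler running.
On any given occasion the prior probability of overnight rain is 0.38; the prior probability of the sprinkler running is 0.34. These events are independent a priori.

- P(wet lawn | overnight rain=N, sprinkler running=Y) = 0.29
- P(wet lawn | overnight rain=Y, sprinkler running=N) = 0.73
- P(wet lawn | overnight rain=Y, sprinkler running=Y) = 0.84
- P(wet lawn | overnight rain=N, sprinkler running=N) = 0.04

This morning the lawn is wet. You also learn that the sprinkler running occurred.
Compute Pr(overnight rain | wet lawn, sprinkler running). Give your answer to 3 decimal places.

P(wet lawn | sprinkler running) = 0.29*0.62 + 0.84*0.38 = 0.179800 + 0.319200 = 0.499000
Of this, 0.319200 comes from 0.84*0.38 (the overnight rain=true cases).
So P(overnight rain | wet lawn, sprinkler running) = 0.319200/0.499000 ≈ 0.640.

Pr(overnight rain | wet lawn, sprinkler running) ≈ 0.640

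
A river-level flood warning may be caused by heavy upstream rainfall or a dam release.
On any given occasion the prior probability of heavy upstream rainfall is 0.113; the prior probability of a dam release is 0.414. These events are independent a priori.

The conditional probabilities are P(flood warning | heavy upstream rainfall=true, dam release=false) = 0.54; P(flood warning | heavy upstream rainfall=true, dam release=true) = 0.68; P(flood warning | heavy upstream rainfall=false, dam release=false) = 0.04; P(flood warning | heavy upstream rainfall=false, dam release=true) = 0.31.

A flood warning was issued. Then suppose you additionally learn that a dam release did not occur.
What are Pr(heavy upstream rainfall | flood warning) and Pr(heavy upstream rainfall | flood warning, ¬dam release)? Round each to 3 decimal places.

Pr(heavy upstream rainfall | flood warning) ≈ 0.334; Pr(heavy upstream rainfall | flood warning, ¬dam release) ≈ 0.632

P(flood warning) = 0.04*0.887*0.586 + 0.31*0.887*0.414 + 0.54*0.113*0.586 + 0.68*0.113*0.414 = 0.020791 + 0.113838 + 0.035758 + 0.031812 = 0.202199
Restricting to configurations with heavy upstream rainfall present: 0.035758 + 0.031812 = 0.067570.
So P(heavy upstream rainfall | flood warning) = 0.067570/0.202199 ≈ 0.334.

With the extra evidence:
P(flood warning | ¬dam release) = 0.04*0.887 + 0.54*0.113 = 0.035480 + 0.061020 = 0.096500
Of this, 0.061020 comes from 0.54*0.113 (the heavy upstream rainfall=true cases).
So P(heavy upstream rainfall | flood warning, ¬dam release) = 0.061020/0.096500 ≈ 0.632.
With dam release excluded, heavy upstream rainfall must carry more of the explanatory weight for the flood warning.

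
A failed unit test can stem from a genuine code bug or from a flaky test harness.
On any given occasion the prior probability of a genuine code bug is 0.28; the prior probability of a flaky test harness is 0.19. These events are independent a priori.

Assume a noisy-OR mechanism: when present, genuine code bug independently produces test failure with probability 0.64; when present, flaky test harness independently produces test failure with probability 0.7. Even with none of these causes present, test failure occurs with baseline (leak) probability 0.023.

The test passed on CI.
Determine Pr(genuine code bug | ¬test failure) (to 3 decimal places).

Under noisy-OR, P(test failure | causes) = 1 − (1−0.023)·∏(1−qᵢ) over the active causes.
For the numerator, keep only genuine code bug=true terms: 0.079770 + 0.005613 = 0.085383
The normalizing constant is 0.977×0.72×0.81 + 0.2931×0.72×0.19 + 0.35172×0.28×0.81 + 0.105516×0.28×0.19 = 0.695265
P(genuine code bug | ¬test failure) = 0.085383/0.695265 ≈ 0.123

Pr(genuine code bug | ¬test failure) ≈ 0.123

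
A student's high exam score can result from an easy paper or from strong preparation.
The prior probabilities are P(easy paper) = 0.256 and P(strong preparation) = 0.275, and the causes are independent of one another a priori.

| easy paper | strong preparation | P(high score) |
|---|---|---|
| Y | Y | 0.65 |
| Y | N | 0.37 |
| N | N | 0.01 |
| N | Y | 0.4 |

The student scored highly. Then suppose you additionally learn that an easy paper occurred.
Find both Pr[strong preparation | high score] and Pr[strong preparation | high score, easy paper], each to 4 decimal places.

Pr[strong preparation | high score] ≈ 0.6327; Pr[strong preparation | high score, easy paper] ≈ 0.3999

By total probability over the 4 (easy paper, strong preparation) configurations:
  P(high score) = 0.01×0.744×0.725 + 0.4×0.744×0.275 + 0.37×0.256×0.725 + 0.65×0.256×0.275
        = 0.005394 + 0.081840 + 0.068672 + 0.045760 = 0.201666
Configurations with strong preparation contribute 0.127600, so
  P(strong preparation | high score) = 0.127600 / 0.201666 ≈ 0.6327

With the extra evidence:
P(high score | easy paper) = 0.37×0.725 + 0.65×0.275 = 0.268250 + 0.178750 = 0.447000
Of this, 0.178750 comes from 0.65×0.275 (the strong preparation=true cases).
So P(strong preparation | high score, easy paper) = 0.178750/0.447000 ≈ 0.3999.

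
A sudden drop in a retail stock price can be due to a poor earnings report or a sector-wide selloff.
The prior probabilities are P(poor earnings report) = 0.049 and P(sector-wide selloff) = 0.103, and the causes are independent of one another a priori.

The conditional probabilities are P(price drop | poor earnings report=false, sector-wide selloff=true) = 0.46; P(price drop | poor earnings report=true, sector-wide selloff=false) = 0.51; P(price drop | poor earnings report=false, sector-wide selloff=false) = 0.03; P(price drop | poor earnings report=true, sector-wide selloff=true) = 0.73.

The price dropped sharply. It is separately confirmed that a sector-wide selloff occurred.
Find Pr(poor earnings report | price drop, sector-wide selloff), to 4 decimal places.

Pr(poor earnings report | price drop, sector-wide selloff) ≈ 0.0756

P(price drop | sector-wide selloff) = 0.46·0.951 + 0.73·0.049 = 0.437460 + 0.035770 = 0.473230
The poor earnings report-present share is 0.73·0.049 = 0.035770.
P(poor earnings report | price drop, sector-wide selloff) = 0.035770 / 0.473230 ≈ 0.0756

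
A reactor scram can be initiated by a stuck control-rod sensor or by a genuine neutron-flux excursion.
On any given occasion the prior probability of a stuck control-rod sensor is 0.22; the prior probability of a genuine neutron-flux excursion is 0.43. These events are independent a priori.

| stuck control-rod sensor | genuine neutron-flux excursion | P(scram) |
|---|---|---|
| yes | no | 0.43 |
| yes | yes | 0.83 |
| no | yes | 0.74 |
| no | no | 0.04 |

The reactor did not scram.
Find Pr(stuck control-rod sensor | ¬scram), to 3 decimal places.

Pr(stuck control-rod sensor | ¬scram) ≈ 0.146

Weight on stuck control-rod sensor=true, given the evidence: 0.071478 + 0.016082 = 0.087560
Normalizer over all consistent configurations: 0.96×0.78×0.57 + 0.26×0.78×0.43 + 0.57×0.22×0.57 + 0.17×0.22×0.43 = 0.601580
P(stuck control-rod sensor | ¬scram) = 0.087560/0.601580 ≈ 0.146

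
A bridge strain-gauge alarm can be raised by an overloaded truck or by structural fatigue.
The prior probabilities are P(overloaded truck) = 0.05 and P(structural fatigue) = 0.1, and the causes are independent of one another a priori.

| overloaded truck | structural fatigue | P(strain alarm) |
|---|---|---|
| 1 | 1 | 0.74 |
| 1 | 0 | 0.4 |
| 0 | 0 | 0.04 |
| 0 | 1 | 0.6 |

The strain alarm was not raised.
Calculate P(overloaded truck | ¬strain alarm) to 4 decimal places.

P(overloaded truck | ¬strain alarm) ≈ 0.0319

P(¬strain alarm) = 0.96*0.95*0.9 + 0.4*0.95*0.1 + 0.6*0.05*0.9 + 0.26*0.05*0.1 = 0.820800 + 0.038000 + 0.027000 + 0.001300 = 0.887100
Restricting to configurations with overloaded truck present: 0.027000 + 0.001300 = 0.028300.
So P(overloaded truck | ¬strain alarm) = 0.028300/0.887100 ≈ 0.0319.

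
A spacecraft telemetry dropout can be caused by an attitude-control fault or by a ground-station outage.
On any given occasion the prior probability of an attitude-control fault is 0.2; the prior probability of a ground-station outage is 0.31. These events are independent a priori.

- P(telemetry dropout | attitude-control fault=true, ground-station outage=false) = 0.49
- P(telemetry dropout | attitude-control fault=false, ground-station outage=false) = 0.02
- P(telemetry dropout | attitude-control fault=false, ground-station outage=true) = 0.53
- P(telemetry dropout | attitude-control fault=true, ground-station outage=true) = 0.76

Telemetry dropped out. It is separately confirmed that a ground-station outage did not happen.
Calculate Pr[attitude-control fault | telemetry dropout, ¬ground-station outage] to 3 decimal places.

P(telemetry dropout | ¬ground-station outage) = 0.02*0.8 + 0.49*0.2 = 0.016000 + 0.098000 = 0.114000
Restricting to configurations with attitude-control fault present: 0.49*0.2 = 0.098000.
Hence the posterior is 0.098000/0.114000 ≈ 0.860.

Pr[attitude-control fault | telemetry dropout, ¬ground-station outage] ≈ 0.860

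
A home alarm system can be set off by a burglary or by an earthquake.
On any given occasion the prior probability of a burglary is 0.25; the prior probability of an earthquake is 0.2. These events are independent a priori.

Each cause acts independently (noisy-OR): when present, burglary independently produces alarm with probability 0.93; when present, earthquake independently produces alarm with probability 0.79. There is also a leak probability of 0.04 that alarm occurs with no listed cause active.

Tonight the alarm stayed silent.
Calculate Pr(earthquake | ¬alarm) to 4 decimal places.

Under noisy-OR, P(alarm | causes) = 1 − (1−0.04)·∏(1−qᵢ) over the active causes.
P(¬alarm) = 0.96×0.75×0.8 + 0.2016×0.75×0.2 + 0.0672×0.25×0.8 + 0.014112×0.25×0.2 = 0.576000 + 0.030240 + 0.013440 + 0.000706 = 0.620386
The earthquake-present share is 0.030240 + 0.000706 = 0.030946.
P(earthquake | ¬alarm) = 0.030946 / 0.620386 ≈ 0.0499

Pr(earthquake | ¬alarm) ≈ 0.0499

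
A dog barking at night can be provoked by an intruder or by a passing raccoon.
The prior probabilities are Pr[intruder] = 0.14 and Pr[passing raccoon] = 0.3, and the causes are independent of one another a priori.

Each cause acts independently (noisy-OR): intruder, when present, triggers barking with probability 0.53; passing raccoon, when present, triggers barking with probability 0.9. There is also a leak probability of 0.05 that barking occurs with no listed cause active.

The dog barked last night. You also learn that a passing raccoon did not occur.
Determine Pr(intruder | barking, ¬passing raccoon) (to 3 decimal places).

Under noisy-OR, P(barking | causes) = 1 − (1−0.05)·∏(1−qᵢ) over the active causes.
Weight on intruder=true, given the evidence: 0.5535*0.14 = 0.077490
Denominator P(barking | ¬passing raccoon): 0.05*0.86 + 0.5535*0.14 = 0.120490
P(intruder | barking, ¬passing raccoon) = 0.077490/0.120490 ≈ 0.643

Pr(intruder | barking, ¬passing raccoon) ≈ 0.643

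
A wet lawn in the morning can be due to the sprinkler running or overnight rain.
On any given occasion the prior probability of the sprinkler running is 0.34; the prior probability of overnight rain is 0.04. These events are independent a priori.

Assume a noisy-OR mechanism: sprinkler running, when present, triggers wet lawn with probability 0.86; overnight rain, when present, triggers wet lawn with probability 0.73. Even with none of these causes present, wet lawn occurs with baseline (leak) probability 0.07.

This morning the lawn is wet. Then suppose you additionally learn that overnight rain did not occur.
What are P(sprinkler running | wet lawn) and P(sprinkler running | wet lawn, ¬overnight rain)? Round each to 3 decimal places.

Under noisy-OR, P(wet lawn | causes) = 1 − (1−0.07)·∏(1−qᵢ) over the active causes.
Sum P(wet lawn|·) weighted by the priors over the 4 (sprinkler running, overnight rain) configurations:
  P(wet lawn) = 0.07·0.66·0.96 + 0.7489·0.66·0.04 + 0.8698·0.34·0.96 + 0.964846·0.34·0.04
        = 0.044352 + 0.019771 + 0.283903 + 0.013122 = 0.361148
Configurations with sprinkler running contribute 0.297025, so
  P(sprinkler running | wet lawn) = 0.297025 / 0.361148 ≈ 0.822

Now also conditioning on overnight rain≠true:
By total probability over both values of sprinkler running:
  P(wet lawn | ¬overnight rain) = 0.07·0.66 + 0.8698·0.34
        = 0.046200 + 0.295732 = 0.341932
The terms with sprinkler running present sum to 0.295732, so
  P(sprinkler running | wet lawn, ¬overnight rain) = 0.295732 / 0.341932 ≈ 0.865
Ruling out overnight rain raises the posterior on sprinkler running — the flip side of explaining away.

P(sprinkler running | wet lawn) ≈ 0.822; P(sprinkler running | wet lawn, ¬overnight rain) ≈ 0.865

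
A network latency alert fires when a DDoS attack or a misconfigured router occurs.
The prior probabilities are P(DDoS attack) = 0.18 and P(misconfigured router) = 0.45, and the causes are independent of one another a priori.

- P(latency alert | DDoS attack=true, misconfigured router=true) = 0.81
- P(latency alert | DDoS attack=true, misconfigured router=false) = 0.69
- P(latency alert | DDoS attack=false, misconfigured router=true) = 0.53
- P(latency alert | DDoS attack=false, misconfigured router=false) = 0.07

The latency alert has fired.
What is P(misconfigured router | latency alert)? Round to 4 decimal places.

Weight on misconfigured router=true, given the evidence: 0.195570 + 0.065610 = 0.261180
Denominator P(latency alert): 0.07×0.82×0.55 + 0.53×0.82×0.45 + 0.69×0.18×0.55 + 0.81×0.18×0.45 = 0.361060
P(misconfigured router | latency alert) = 0.261180/0.361060 ≈ 0.7234

P(misconfigured router | latency alert) ≈ 0.7234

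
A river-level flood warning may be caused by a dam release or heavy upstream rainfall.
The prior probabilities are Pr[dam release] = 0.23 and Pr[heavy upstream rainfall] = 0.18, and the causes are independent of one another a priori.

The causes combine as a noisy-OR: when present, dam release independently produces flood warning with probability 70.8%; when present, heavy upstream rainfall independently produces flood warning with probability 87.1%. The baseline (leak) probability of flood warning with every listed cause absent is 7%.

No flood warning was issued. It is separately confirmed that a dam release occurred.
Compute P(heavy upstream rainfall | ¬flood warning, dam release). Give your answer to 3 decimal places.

Under noisy-OR, P(flood warning | causes) = 1 − (1−0.07)·∏(1−qᵢ) over the active causes.
P(¬flood warning | dam release) = 0.27156·0.82 + 0.035031·0.18 = 0.222679 + 0.006306 = 0.228985
Restricting to configurations with heavy upstream rainfall present: 0.035031·0.18 = 0.006306.
Hence the posterior is 0.006306/0.228985 ≈ 0.028.

P(heavy upstream rainfall | ¬flood warning, dam release) ≈ 0.028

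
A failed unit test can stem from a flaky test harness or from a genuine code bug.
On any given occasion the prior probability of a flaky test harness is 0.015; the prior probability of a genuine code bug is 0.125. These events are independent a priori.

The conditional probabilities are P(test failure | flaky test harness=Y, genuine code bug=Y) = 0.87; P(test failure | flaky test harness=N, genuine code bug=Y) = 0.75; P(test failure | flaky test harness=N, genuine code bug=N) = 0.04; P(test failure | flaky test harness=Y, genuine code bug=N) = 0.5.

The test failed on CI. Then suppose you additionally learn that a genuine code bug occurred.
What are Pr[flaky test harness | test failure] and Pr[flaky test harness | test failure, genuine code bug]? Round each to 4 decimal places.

Pr[flaky test harness | test failure] ≈ 0.0607; Pr[flaky test harness | test failure, genuine code bug] ≈ 0.0174

P(test failure) = 0.04*0.985*0.875 + 0.75*0.985*0.125 + 0.5*0.015*0.875 + 0.87*0.015*0.125 = 0.034475 + 0.092344 + 0.006562 + 0.001631 = 0.135012
Restricting to configurations with flaky test harness present: 0.006562 + 0.001631 = 0.008193.
P(flaky test harness | test failure) = 0.008193 / 0.135012 ≈ 0.0607

Now condition on the additional information:
Sum P(test failure|·) weighted by the priors over both values of flaky test harness:
  P(test failure | genuine code bug) = 0.75*0.985 + 0.87*0.015
        = 0.738750 + 0.013050 = 0.751800
The terms with flaky test harness present sum to 0.013050, so
  P(flaky test harness | test failure, genuine code bug) = 0.013050 / 0.751800 ≈ 0.0174
— genuine code bug explains away the evidence for flaky test harness.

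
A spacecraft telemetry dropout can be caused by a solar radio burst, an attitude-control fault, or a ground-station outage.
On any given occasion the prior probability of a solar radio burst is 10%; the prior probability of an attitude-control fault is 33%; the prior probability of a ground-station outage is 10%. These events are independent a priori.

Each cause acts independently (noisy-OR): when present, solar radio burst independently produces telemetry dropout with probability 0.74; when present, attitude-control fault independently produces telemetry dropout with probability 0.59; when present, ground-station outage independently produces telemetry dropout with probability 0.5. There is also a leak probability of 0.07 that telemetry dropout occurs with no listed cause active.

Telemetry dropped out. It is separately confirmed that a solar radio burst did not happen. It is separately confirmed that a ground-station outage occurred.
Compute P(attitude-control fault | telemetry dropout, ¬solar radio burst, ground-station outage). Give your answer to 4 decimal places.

P(attitude-control fault | telemetry dropout, ¬solar radio burst, ground-station outage) ≈ 0.4270

Under noisy-OR, P(telemetry dropout | causes) = 1 − (1−0.07)·∏(1−qᵢ) over the active causes.
By total probability over both values of attitude-control fault:
  P(telemetry dropout | ¬solar radio burst, ground-station outage) = 0.535·0.67 + 0.80935·0.33
        = 0.358450 + 0.267086 = 0.625536
Configurations with attitude-control fault contribute 0.267086, so
  P(attitude-control fault | telemetry dropout, ¬solar radio burst, ground-station outage) = 0.267086 / 0.625536 ≈ 0.4270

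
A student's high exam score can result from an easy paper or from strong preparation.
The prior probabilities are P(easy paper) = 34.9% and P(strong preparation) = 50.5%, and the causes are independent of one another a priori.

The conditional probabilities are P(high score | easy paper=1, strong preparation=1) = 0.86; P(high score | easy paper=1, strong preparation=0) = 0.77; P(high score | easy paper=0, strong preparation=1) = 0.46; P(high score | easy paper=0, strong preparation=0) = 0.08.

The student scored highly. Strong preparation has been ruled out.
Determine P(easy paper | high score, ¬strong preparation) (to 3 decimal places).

Sum P(high score|·) weighted by the priors over both values of easy paper:
  P(high score | ¬strong preparation) = 0.08×0.651 + 0.77×0.349
        = 0.052080 + 0.268730 = 0.320810
The terms with easy paper present sum to 0.268730, so
  P(easy paper | high score, ¬strong preparation) = 0.268730 / 0.320810 ≈ 0.838

P(easy paper | high score, ¬strong preparation) ≈ 0.838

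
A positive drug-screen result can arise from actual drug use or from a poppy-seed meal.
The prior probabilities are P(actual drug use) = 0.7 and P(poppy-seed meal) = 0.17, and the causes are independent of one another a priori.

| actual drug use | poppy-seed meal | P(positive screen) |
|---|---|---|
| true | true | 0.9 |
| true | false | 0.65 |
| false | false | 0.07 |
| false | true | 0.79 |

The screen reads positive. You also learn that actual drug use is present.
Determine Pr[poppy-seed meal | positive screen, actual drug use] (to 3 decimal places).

Pr[poppy-seed meal | positive screen, actual drug use] ≈ 0.221

P(positive screen | actual drug use) = 0.65*0.83 + 0.9*0.17 = 0.539500 + 0.153000 = 0.692500
Of this, 0.153000 comes from 0.9*0.17 (the poppy-seed meal=true cases).
P(poppy-seed meal | positive screen, actual drug use) = 0.153000 / 0.692500 ≈ 0.221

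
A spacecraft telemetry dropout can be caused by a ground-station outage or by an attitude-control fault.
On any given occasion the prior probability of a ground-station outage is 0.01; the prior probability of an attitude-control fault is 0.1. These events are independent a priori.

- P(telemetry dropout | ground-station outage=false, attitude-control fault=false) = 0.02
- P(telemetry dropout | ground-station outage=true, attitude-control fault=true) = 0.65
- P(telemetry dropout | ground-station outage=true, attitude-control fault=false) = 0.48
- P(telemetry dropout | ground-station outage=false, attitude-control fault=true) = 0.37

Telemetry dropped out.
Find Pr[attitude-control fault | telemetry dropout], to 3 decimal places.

Pr[attitude-control fault | telemetry dropout] ≈ 0.627

For the numerator, keep only attitude-control fault=true terms: 0.036630 + 0.000650 = 0.037280
Normalizer over all consistent configurations: 0.02*0.99*0.9 + 0.37*0.99*0.1 + 0.48*0.01*0.9 + 0.65*0.01*0.1 = 0.059420
Posterior = 0.037280 / 0.059420 ≈ 0.627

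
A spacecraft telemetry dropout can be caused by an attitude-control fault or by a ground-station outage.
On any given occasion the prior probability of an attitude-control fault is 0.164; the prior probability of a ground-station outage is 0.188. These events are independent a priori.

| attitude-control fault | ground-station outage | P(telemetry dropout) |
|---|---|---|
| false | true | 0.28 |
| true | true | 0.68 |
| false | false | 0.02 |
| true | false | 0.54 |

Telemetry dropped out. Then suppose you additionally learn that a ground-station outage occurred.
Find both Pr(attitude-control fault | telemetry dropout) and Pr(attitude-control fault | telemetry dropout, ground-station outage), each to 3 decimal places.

Pr(attitude-control fault | telemetry dropout) ≈ 0.617; Pr(attitude-control fault | telemetry dropout, ground-station outage) ≈ 0.323

Numerator (weight on configurations with attitude-control fault): 0.071911 + 0.020966 = 0.092877
Denominator P(telemetry dropout): 0.02×0.836×0.812 + 0.28×0.836×0.188 + 0.54×0.164×0.812 + 0.68×0.164×0.188 = 0.150461
Posterior = 0.092877 / 0.150461 ≈ 0.617

Now also conditioning on ground-station outage=true:
By total probability over both values of attitude-control fault:
  P(telemetry dropout | ground-station outage) = 0.28×0.836 + 0.68×0.164
        = 0.234080 + 0.111520 = 0.345600
The terms with attitude-control fault present sum to 0.111520, so
  P(attitude-control fault | telemetry dropout, ground-station outage) = 0.111520 / 0.345600 ≈ 0.323
The drop from 0.617 to 0.323 is the explaining-away (discounting) effect.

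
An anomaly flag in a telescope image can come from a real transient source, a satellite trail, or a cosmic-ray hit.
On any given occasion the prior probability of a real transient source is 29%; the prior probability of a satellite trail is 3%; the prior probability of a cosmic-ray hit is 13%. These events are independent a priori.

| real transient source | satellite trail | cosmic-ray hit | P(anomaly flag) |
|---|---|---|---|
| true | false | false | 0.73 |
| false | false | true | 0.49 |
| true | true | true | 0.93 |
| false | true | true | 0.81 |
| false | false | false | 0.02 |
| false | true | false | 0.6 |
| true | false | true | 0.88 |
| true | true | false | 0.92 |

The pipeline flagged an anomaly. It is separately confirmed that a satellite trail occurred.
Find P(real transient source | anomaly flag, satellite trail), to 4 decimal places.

Weight on real transient source=true, given the evidence: 0.232116 + 0.035061 = 0.267177
Normalizer over all consistent configurations: 0.6·0.71·0.87 + 0.81·0.71·0.13 + 0.92·0.29·0.87 + 0.93·0.29·0.13 = 0.712560
Posterior = 0.267177 / 0.712560 ≈ 0.3750

P(real transient source | anomaly flag, satellite trail) ≈ 0.3750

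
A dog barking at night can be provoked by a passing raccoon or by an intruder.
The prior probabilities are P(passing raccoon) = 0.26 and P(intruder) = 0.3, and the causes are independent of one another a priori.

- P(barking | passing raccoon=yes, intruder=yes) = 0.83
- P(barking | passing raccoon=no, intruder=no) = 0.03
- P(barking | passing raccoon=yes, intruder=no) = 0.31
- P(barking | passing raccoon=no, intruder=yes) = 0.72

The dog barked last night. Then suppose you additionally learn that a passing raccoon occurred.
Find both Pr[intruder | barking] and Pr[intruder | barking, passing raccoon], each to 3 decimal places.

For the numerator, keep only intruder=true terms: 0.159840 + 0.064740 = 0.224580
Normalizer over all consistent configurations: 0.03×0.74×0.7 + 0.72×0.74×0.3 + 0.31×0.26×0.7 + 0.83×0.26×0.3 = 0.296540
Posterior = 0.224580 / 0.296540 ≈ 0.757

Now also conditioning on passing raccoon=true:
P(barking | passing raccoon) = 0.31*0.7 + 0.83*0.3 = 0.217000 + 0.249000 = 0.466000
The intruder-present share is 0.83*0.3 = 0.249000.
Hence the posterior is 0.249000/0.466000 ≈ 0.534.

Pr[intruder | barking] ≈ 0.757; Pr[intruder | barking, passing raccoon] ≈ 0.534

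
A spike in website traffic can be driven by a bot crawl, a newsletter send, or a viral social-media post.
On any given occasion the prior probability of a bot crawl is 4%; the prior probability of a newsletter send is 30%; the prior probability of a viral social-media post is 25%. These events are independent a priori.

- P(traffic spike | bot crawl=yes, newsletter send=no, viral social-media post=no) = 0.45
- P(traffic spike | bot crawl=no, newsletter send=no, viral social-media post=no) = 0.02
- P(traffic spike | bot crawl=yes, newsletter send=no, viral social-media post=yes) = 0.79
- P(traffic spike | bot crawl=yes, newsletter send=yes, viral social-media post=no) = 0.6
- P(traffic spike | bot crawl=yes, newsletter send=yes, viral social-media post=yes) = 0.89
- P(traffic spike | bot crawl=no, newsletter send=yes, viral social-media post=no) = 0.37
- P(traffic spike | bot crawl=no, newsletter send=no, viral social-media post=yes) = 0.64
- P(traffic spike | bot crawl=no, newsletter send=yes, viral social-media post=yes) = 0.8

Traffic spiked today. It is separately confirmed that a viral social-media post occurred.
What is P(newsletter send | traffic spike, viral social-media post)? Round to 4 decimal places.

Enumerate the 4 (bot crawl, newsletter send) configurations and weight by the priors:
  P(traffic spike | viral social-media post) = 0.64·0.96·0.7 + 0.8·0.96·0.3 + 0.79·0.04·0.7 + 0.89·0.04·0.3
        = 0.430080 + 0.230400 + 0.022120 + 0.010680 = 0.693280
The terms with newsletter send present sum to 0.241080, so
  P(newsletter send | traffic spike, viral social-media post) = 0.241080 / 0.693280 ≈ 0.3477

P(newsletter send | traffic spike, viral social-media post) ≈ 0.3477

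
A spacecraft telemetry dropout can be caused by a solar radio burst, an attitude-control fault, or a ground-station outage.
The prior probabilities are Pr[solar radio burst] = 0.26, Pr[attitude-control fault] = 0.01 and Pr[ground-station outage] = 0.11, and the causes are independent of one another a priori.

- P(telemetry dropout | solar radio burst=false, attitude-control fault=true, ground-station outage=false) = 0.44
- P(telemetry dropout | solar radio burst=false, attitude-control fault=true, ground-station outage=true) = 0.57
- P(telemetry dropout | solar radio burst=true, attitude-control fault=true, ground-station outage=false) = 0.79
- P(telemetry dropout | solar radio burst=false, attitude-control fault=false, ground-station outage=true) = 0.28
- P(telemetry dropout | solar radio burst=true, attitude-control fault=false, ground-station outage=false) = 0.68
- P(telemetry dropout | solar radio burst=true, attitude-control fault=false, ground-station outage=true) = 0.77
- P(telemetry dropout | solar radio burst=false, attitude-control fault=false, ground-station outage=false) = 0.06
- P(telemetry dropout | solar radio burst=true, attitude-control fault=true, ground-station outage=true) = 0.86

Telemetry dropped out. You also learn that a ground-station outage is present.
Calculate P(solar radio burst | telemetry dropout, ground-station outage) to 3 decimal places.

P(telemetry dropout | ground-station outage) = 0.28·0.74·0.99 + 0.57·0.74·0.01 + 0.77·0.26·0.99 + 0.86·0.26·0.01 = 0.205128 + 0.004218 + 0.198198 + 0.002236 = 0.409780
Of this, 0.200434 comes from 0.198198 + 0.002236 (the solar radio burst=true cases).
So P(solar radio burst | telemetry dropout, ground-station outage) = 0.200434/0.409780 ≈ 0.489.

P(solar radio burst | telemetry dropout, ground-station outage) ≈ 0.489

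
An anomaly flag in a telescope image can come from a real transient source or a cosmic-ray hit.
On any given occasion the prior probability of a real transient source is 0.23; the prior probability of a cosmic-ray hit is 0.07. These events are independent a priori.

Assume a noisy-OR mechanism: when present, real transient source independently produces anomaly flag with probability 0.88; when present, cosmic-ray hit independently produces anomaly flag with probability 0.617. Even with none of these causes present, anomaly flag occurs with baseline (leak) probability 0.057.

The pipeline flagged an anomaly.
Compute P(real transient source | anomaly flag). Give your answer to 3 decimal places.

Under noisy-OR, P(anomaly flag | causes) = 1 − (1−0.057)·∏(1−qᵢ) over the active causes.
P(anomaly flag) = 0.057×0.77×0.93 + 0.638831×0.77×0.07 + 0.88684×0.23×0.93 + 0.95666×0.23×0.07 = 0.040818 + 0.034433 + 0.189695 + 0.015402 = 0.280348
The real transient source-present share is 0.189695 + 0.015402 = 0.205097.
P(real transient source | anomaly flag) = 0.205097 / 0.280348 ≈ 0.732

P(real transient source | anomaly flag) ≈ 0.732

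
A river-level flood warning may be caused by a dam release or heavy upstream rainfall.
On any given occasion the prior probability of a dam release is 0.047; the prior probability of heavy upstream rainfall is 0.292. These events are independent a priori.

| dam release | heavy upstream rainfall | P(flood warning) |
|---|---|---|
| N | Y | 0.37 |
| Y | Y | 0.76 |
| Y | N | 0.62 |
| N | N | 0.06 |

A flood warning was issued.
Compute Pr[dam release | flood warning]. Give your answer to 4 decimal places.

Pr[dam release | flood warning] ≈ 0.1780

For the numerator, keep only dam release=true terms: 0.020631 + 0.010430 = 0.031061
Normalizer over all consistent configurations: 0.06×0.953×0.708 + 0.37×0.953×0.292 + 0.62×0.047×0.708 + 0.76×0.047×0.292 = 0.174506
Posterior = 0.031061 / 0.174506 ≈ 0.1780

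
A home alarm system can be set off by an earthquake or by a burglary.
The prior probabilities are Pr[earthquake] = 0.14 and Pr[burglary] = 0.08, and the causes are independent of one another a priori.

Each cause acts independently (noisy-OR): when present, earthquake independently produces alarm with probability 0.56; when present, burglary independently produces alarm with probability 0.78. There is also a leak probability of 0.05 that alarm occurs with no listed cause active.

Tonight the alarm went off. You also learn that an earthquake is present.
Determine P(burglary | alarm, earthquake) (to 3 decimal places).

Under noisy-OR, P(alarm | causes) = 1 − (1−0.05)·∏(1−qᵢ) over the active causes.
For the numerator, keep only burglary=true terms: 0.90804*0.08 = 0.072643
Normalizer over all consistent configurations: 0.582*0.92 + 0.90804*0.08 = 0.608083
P(burglary | alarm, earthquake) = 0.072643/0.608083 ≈ 0.119

P(burglary | alarm, earthquake) ≈ 0.119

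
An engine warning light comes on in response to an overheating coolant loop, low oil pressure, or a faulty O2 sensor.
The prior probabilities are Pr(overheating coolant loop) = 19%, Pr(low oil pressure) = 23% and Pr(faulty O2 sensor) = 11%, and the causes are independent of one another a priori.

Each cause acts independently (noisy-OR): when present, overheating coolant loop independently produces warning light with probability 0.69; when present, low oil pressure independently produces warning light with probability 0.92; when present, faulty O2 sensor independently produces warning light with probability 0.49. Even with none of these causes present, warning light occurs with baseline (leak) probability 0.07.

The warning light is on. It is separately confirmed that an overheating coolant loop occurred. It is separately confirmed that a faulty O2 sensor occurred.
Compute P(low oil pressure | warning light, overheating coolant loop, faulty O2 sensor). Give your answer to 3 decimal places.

P(low oil pressure | warning light, overheating coolant loop, faulty O2 sensor) ≈ 0.257

Under noisy-OR, P(warning light | causes) = 1 − (1−0.07)·∏(1−qᵢ) over the active causes.
P(warning light | overheating coolant loop, faulty O2 sensor) = 0.852967×0.77 + 0.988237×0.23 = 0.656785 + 0.227295 = 0.884080
Restricting to configurations with low oil pressure present: 0.988237×0.23 = 0.227295.
So P(low oil pressure | warning light, overheating coolant loop, faulty O2 sensor) = 0.227295/0.884080 ≈ 0.257.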